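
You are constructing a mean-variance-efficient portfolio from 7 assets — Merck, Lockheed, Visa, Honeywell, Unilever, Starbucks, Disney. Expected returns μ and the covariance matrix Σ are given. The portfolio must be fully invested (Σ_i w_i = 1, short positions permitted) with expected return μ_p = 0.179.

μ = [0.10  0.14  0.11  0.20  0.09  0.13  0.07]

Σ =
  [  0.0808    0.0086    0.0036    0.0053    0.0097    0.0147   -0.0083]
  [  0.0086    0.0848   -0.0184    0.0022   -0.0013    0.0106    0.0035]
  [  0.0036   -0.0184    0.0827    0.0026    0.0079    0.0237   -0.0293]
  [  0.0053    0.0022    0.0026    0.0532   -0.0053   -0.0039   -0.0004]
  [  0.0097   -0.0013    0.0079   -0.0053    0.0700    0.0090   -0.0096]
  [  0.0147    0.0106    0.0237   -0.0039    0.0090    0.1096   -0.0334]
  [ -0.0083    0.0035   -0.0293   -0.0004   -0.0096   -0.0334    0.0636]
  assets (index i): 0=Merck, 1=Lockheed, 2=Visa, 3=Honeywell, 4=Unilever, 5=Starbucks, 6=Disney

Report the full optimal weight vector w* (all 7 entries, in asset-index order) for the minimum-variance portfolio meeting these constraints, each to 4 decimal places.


-0.0508  0.1804  0.0592  0.6771  0.0412  0.1112  -0.0184

g=Σ⁻¹μ = [0.5874  1.6610  2.0781  3.8107  1.5229  1.4380  3.0523]
h=Σ⁻¹𝟙 = [8.3396  12.3246  21.2024  19.1344  15.6150  12.2334  34.8029]
a=μᵀg=1.819681  b=𝟙ᵀg=14.150429  c=𝟙ᵀh=123.652160  D=ac−b²=24.772874
λ₁=(c·0.179−b)/D = (123.652160·0.179−14.150429)/24.772874 = 0.322260
λ₂=(a−b·0.179)/D = (1.819681−14.150429·0.179)/24.772874 = -0.028791
w* = 0.322260·g + -0.028791·h:
  w_0 = 0.322260·0.5874 + -0.028791·8.3396 = -0.0508  (Merck)
  w_1 = 0.322260·1.6610 + -0.028791·12.3246 = 0.1804  (Lockheed)
  w_2 = 0.322260·2.0781 + -0.028791·21.2024 = 0.0592  (Visa)
  w_3 = 0.322260·3.8107 + -0.028791·19.1344 = 0.6771  (Honeywell)
  w_4 = 0.322260·1.5229 + -0.028791·15.6150 = 0.0412  (Unilever)
  w_5 = 0.322260·1.4380 + -0.028791·12.2334 = 0.1112  (Starbucks)
  w_6 = 0.322260·3.0523 + -0.028791·34.8029 = -0.0184  (Disney)
Σw_i=1.0000  μᵀw=0.1790
σ²=wᵀΣw=λ₁·μ_p+λ₂ = 0.322260·0.179 + -0.028791 = 0.028893 ≈ 0.0289


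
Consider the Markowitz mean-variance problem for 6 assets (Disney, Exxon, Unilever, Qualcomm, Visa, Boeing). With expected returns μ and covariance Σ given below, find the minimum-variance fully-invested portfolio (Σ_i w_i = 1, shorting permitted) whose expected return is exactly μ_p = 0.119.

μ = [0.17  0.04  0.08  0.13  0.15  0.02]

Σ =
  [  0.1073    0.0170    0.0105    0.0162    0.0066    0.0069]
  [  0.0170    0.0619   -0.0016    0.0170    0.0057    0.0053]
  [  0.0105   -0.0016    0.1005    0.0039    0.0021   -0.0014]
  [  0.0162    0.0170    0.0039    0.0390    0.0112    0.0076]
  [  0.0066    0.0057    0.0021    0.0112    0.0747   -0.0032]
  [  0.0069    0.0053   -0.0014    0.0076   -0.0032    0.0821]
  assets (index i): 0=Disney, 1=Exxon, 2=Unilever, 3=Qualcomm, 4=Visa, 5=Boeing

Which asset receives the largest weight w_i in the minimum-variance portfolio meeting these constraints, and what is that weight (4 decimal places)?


g=Σ⁻¹μ = [1.1252  -0.5021  0.5380  2.5852  1.5447  0.0115]
h=Σ⁻¹𝟙 = [3.4509  9.7354  9.1299  14.0029  10.4339  10.5279]
a=μᵀg=0.782246  b=𝟙ᵀg=5.302494  c=𝟙ᵀh=57.281002  D=ac−b²=16.691410
λ₁=(c·0.119−b)/D = (57.281002·0.119−5.302494)/16.691410 = 0.090702
λ₂=(a−b·0.119)/D = (0.782246−5.302494·0.119)/16.691410 = 0.009062
w* = 0.090702·g + 0.009062·h:
  w_0 = 0.090702·1.1252 + 0.009062·3.4509 = 0.1333  (Disney)
  w_1 = 0.090702·-0.5021 + 0.009062·9.7354 = 0.0427  (Exxon)
  w_2 = 0.090702·0.5380 + 0.009062·9.1299 = 0.1315  (Unilever)
  w_3 = 0.090702·2.5852 + 0.009062·14.0029 = 0.3614  (Qualcomm)
  w_4 = 0.090702·1.5447 + 0.009062·10.4339 = 0.2347  (Visa)
  w_5 = 0.090702·0.0115 + 0.009062·10.5279 = 0.0964  (Boeing)
Σw_i=1.0000  μᵀw=0.1190
σ²=wᵀΣw=λ₁·μ_p+λ₂ = 0.090702·0.119 + 0.009062 = 0.019855 ≈ 0.0199

Qualcomm (0.3614)


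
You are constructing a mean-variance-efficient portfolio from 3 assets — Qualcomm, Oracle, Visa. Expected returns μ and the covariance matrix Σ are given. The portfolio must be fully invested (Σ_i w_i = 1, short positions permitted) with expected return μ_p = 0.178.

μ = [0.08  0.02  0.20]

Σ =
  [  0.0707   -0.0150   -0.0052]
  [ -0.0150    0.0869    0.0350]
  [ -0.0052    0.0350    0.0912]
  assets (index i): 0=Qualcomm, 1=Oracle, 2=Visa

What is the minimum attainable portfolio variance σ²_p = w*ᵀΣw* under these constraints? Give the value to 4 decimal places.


g=Σ⁻¹μ = [1.1946  -0.5610  2.4764]
h=Σ⁻¹𝟙 = [17.1229  11.4186  7.5591]
a=μᵀg=0.579633  b=𝟙ᵀg=3.110017  c=𝟙ᵀh=36.100524  D=ac−b²=11.252859
λ₁=(c·0.178−b)/D = (36.100524·0.178−3.110017)/11.252859 = 0.294670
λ₂=(a−b·0.178)/D = (0.579633−3.110017·0.178)/11.252859 = 0.002315
w* = 0.294670·g + 0.002315·h:
  w_0 = 0.294670·1.1946 + 0.002315·17.1229 = 0.3917  (Qualcomm)
  w_1 = 0.294670·-0.5610 + 0.002315·11.4186 = -0.1389  (Oracle)
  w_2 = 0.294670·2.4764 + 0.002315·7.5591 = 0.7472  (Visa)
Σw_i=1.0000  μᵀw=0.1780
σ²=wᵀΣw=λ₁·μ_p+λ₂ = 0.294670·0.178 + 0.002315 = 0.054766 ≈ 0.0548

0.0548


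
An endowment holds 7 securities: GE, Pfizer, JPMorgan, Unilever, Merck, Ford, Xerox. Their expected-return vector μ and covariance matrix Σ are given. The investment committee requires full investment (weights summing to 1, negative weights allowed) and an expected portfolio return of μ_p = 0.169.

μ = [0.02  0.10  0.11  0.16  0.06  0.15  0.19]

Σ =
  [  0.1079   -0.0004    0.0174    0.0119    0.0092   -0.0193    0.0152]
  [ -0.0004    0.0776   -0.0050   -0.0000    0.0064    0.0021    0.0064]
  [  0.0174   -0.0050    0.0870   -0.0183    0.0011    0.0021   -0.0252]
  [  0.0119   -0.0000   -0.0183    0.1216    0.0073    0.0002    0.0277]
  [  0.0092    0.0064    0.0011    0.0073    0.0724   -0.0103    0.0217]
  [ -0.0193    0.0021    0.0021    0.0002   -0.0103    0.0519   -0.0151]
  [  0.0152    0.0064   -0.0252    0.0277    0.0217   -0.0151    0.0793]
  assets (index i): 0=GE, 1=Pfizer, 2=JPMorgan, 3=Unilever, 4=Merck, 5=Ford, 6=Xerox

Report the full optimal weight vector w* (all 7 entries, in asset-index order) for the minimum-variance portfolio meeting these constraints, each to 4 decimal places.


g=Σ⁻¹μ = [-0.1393  1.0486  2.4589  0.8922  0.1118  3.7298  3.4874]
h=Σ⁻¹𝟙 = [8.1112  11.0331  15.3859  5.5293  10.2918  27.7737  15.5954]
a=μᵀg=1.744089  b=𝟙ᵀg=11.589359  c=𝟙ᵀh=93.720421  D=ac−b²=29.143475
λ₁=(c·0.169−b)/D = (93.720421·0.169−11.589359)/29.143475 = 0.145809
λ₂=(a−b·0.169)/D = (1.744089−11.589359·0.169)/29.143475 = -0.007361
w* = 0.145809·g + -0.007361·h:
  w_0 = 0.145809·-0.1393 + -0.007361·8.1112 = -0.0800  (GE)
  w_1 = 0.145809·1.0486 + -0.007361·11.0331 = 0.0717  (Pfizer)
  w_2 = 0.145809·2.4589 + -0.007361·15.3859 = 0.2453  (JPMorgan)
  w_3 = 0.145809·0.8922 + -0.007361·5.5293 = 0.0894  (Unilever)
  w_4 = 0.145809·0.1118 + -0.007361·10.2918 = -0.0595  (Merck)
  w_5 = 0.145809·3.7298 + -0.007361·27.7737 = 0.3394  (Ford)
  w_6 = 0.145809·3.4874 + -0.007361·15.5954 = 0.3937  (Xerox)
Σw_i=1.0000  μᵀw=0.1690
σ²=wᵀΣw=λ₁·μ_p+λ₂ = 0.145809·0.169 + -0.007361 = 0.017281 ≈ 0.0173

-0.0800  0.0717  0.2453  0.0894  -0.0595  0.3394  0.3937


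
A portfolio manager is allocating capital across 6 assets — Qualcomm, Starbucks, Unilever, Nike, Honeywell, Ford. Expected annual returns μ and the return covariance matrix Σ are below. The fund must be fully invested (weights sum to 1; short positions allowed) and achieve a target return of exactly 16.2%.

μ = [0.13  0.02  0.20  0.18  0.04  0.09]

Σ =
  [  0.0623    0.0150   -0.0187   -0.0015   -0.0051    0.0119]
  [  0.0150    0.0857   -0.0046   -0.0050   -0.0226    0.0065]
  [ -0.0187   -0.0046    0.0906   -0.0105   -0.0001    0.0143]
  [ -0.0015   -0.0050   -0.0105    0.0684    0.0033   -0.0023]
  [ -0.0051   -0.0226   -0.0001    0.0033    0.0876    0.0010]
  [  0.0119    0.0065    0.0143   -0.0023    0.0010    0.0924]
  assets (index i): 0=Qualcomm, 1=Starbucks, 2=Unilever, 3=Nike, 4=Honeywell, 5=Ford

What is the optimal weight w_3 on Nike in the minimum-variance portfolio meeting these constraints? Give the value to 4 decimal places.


u=Σ⁻¹μ = [3.0999  0.1877  3.2044  3.1825  0.5677  0.1387]
v=Σ⁻¹𝟙 = [18.4391  14.0722  16.8592  18.0706  15.3995  5.1318]
a=μᵀu=1.655666  b=𝟙ᵀu=10.380904  c=𝟙ᵀv=87.972342  D=ac−b²=37.889647
λ₁=(c·0.162−b)/D = (87.972342·0.162−10.380904)/37.889647 = 0.102155
λ₂=(a−b·0.162)/D = (1.655666−10.380904·0.162)/37.889647 = -0.000687
w* = 0.102155·u + -0.000687·v:
  w_0 = 0.102155·3.0999 + -0.000687·18.4391 = 0.3040  (Qualcomm)
  w_1 = 0.102155·0.1877 + -0.000687·14.0722 = 0.0095  (Starbucks)
  w_2 = 0.102155·3.2044 + -0.000687·16.8592 = 0.3158  (Unilever)
  w_3 = 0.102155·3.1825 + -0.000687·18.0706 = 0.3127  (Nike)
  w_4 = 0.102155·0.5677 + -0.000687·15.3995 = 0.0474  (Honeywell)
  w_5 = 0.102155·0.1387 + -0.000687·5.1318 = 0.0106  (Ford)
Σw_i=1.0000  μᵀw=0.1620
σ²=wᵀΣw=λ₁·μ_p+λ₂ = 0.102155·0.162 + -0.000687 = 0.015862 ≈ 0.0159

0.3127


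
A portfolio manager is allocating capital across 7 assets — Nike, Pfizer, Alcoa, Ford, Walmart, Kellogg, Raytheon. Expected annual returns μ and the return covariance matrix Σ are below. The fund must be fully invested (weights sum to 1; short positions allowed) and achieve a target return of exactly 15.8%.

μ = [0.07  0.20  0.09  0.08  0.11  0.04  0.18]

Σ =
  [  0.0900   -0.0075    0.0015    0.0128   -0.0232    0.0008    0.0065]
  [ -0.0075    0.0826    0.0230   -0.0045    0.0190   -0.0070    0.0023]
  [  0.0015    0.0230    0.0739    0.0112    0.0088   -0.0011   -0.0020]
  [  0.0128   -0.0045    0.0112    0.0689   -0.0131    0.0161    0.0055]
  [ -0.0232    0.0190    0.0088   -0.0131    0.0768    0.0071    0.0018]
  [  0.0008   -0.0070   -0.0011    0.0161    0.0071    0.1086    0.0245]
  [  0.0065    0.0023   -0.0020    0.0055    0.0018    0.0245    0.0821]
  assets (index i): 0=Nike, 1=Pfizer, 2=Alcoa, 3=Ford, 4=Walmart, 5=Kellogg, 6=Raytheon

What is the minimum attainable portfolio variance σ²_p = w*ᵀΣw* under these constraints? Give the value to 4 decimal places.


0.0229

g=Σ⁻¹μ = [0.9828  2.1225  0.2405  1.2283  1.3596  -0.2255  2.0162]
h=Σ⁻¹𝟙 = [13.2861  8.6198  7.1183  12.5840  15.5774  4.9599  8.3956]
a=μᵀg=1.116668  b=𝟙ᵀg=7.724471  c=𝟙ᵀh=70.541094  D=ac−b²=19.103527
λ₁=(c·0.158−b)/D = (70.541094·0.158−7.724471)/19.103527 = 0.179078
λ₂=(a−b·0.158)/D = (1.116668−7.724471·0.158)/19.103527 = -0.005433
w* = 0.179078·g + -0.005433·h:
  w_0 = 0.179078·0.9828 + -0.005433·13.2861 = 0.1038  (Nike)
  w_1 = 0.179078·2.1225 + -0.005433·8.6198 = 0.3333  (Pfizer)
  w_2 = 0.179078·0.2405 + -0.005433·7.1183 = 0.0044  (Alcoa)
  w_3 = 0.179078·1.2283 + -0.005433·12.5840 = 0.1516  (Ford)
  w_4 = 0.179078·1.3596 + -0.005433·15.5774 = 0.1588  (Walmart)
  w_5 = 0.179078·-0.2255 + -0.005433·4.9599 = -0.0673  (Kellogg)
  w_6 = 0.179078·2.0162 + -0.005433·8.3956 = 0.3154  (Raytheon)
Σw_i=1.0000  μᵀw=0.1580
σ²=wᵀΣw=λ₁·μ_p+λ₂ = 0.179078·0.158 + -0.005433 = 0.022861 ≈ 0.0229


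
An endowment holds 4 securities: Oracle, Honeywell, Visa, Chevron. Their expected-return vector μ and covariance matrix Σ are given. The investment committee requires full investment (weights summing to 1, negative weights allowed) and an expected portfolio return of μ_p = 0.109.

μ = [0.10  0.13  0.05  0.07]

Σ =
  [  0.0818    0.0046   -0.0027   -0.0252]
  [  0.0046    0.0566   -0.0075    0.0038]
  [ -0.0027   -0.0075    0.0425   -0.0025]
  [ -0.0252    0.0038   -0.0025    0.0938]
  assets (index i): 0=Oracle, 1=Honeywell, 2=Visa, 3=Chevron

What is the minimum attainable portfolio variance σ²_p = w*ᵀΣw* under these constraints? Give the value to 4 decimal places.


0.0234

x=Σ⁻¹μ = [1.4871  2.3338  1.7474  1.0978]
y=Σ⁻¹𝟙 = [16.7739  19.1108  28.8594  15.1624]
a=μᵀx=0.616323  b=𝟙ᵀx=6.666122  c=𝟙ᵀy=79.906422  D=ac−b²=4.810962
λ₁=(c·0.109−b)/D = (79.906422·0.109−6.666122)/4.810962 = 0.424796
λ₂=(a−b·0.109)/D = (0.616323−6.666122·0.109)/4.810962 = -0.022924
w* = 0.424796·x + -0.022924·y:
  w_0 = 0.424796·1.4871 + -0.022924·16.7739 = 0.2472  (Oracle)
  w_1 = 0.424796·2.3338 + -0.022924·19.1108 = 0.5533  (Honeywell)
  w_2 = 0.424796·1.7474 + -0.022924·28.8594 = 0.0807  (Visa)
  w_3 = 0.424796·1.0978 + -0.022924·15.1624 = 0.1188  (Chevron)
Σw_i=1.0000  μᵀw=0.1090
σ²=wᵀΣw=λ₁·μ_p+λ₂ = 0.424796·0.109 + -0.022924 = 0.023379 ≈ 0.0234


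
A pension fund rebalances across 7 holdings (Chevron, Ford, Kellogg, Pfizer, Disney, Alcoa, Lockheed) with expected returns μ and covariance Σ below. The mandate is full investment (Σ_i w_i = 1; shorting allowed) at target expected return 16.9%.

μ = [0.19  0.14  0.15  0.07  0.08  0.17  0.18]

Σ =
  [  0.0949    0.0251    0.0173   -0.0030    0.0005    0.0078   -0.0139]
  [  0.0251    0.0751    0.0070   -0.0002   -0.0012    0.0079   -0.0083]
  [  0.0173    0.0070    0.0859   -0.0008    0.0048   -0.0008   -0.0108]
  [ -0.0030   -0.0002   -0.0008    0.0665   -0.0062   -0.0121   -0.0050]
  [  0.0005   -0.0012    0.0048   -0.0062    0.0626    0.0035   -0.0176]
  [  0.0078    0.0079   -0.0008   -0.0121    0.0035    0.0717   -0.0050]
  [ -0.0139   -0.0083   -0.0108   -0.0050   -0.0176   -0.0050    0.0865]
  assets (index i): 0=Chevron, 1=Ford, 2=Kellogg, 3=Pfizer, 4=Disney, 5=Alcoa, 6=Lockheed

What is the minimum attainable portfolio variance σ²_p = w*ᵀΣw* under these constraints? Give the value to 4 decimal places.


0.0172

x=Σ⁻¹μ = [1.7033  1.2896  1.6460  2.0742  2.1805  2.5423  3.3944]
y=Σ⁻¹𝟙 = [8.1971  10.7196  10.9855  22.3089  22.8018  16.1926  22.1431]
a=μᵀx=2.113880  b=𝟙ᵀx=14.830276  c=𝟙ᵀy=113.348560  D=ac−b²=19.668213
λ₁=(c·0.169−b)/D = (113.348560·0.169−14.830276)/19.668213 = 0.219930
λ₂=(a−b·0.169)/D = (2.113880−14.830276·0.169)/19.668213 = -0.019953
w* = 0.219930·x + -0.019953·y:
  w_0 = 0.219930·1.7033 + -0.019953·8.1971 = 0.2110  (Chevron)
  w_1 = 0.219930·1.2896 + -0.019953·10.7196 = 0.0697  (Ford)
  w_2 = 0.219930·1.6460 + -0.019953·10.9855 = 0.1428  (Kellogg)
  w_3 = 0.219930·2.0742 + -0.019953·22.3089 = 0.0111  (Pfizer)
  w_4 = 0.219930·2.1805 + -0.019953·22.8018 = 0.0246  (Disney)
  w_5 = 0.219930·2.5423 + -0.019953·16.1926 = 0.2360  (Alcoa)
  w_6 = 0.219930·3.3944 + -0.019953·22.1431 = 0.3047  (Lockheed)
Σw_i=1.0000  μᵀw=0.1690
σ²=wᵀΣw=λ₁·μ_p+λ₂ = 0.219930·0.169 + -0.019953 = 0.017215 ≈ 0.0172


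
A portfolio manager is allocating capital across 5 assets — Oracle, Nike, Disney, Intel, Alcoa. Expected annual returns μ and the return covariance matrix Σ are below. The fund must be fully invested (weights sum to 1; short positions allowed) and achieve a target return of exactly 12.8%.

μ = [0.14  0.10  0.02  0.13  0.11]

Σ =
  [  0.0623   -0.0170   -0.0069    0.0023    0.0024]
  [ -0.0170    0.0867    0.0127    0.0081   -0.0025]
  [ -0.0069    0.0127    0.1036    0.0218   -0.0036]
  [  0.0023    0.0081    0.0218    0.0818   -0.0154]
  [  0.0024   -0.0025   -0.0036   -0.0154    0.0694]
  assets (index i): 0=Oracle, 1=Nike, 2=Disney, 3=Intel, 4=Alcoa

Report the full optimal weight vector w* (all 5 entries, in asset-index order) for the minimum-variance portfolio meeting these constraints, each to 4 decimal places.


0.3430  0.2056  -0.0531  0.2492  0.2553

g=Σ⁻¹μ = [2.5175  1.5577  -0.1343  1.7650  1.9388]
h=Σ⁻¹𝟙 = [19.5205  13.6864  7.4365  11.5736  17.1811]
a=μᵀg=0.948252  b=𝟙ᵀg=7.644728  c=𝟙ᵀh=69.398110  D=ac−b²=7.365024
λ₁=(c·0.128−b)/D = (69.398110·0.128−7.644728)/7.365024 = 0.168123
λ₂=(a−b·0.128)/D = (0.948252−7.644728·0.128)/7.365024 = -0.004110
w* = 0.168123·g + -0.004110·h:
  w_0 = 0.168123·2.5175 + -0.004110·19.5205 = 0.3430  (Oracle)
  w_1 = 0.168123·1.5577 + -0.004110·13.6864 = 0.2056  (Nike)
  w_2 = 0.168123·-0.1343 + -0.004110·7.4365 = -0.0531  (Disney)
  w_3 = 0.168123·1.7650 + -0.004110·11.5736 = 0.2492  (Intel)
  w_4 = 0.168123·1.9388 + -0.004110·17.1811 = 0.2553  (Alcoa)
Σw_i=1.0000  μᵀw=0.1280
σ²=wᵀΣw=λ₁·μ_p+λ₂ = 0.168123·0.128 + -0.004110 = 0.017409 ≈ 0.0174


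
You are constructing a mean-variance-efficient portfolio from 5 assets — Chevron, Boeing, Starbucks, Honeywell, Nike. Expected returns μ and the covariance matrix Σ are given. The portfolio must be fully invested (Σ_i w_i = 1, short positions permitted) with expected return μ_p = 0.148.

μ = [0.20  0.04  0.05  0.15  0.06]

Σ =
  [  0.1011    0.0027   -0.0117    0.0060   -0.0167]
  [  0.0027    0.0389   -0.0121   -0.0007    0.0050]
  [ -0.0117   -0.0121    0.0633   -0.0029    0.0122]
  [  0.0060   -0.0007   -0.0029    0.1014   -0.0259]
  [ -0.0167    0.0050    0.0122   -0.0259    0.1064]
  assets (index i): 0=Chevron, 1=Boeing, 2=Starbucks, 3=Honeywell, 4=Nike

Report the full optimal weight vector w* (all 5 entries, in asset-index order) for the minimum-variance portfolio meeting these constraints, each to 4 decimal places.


0.4361  -0.0195  0.0963  0.3058  0.1813

p=Σ⁻¹μ = [2.1793  1.1613  1.2770  1.6794  1.1138]
q=Σ⁻¹𝟙 = [12.6561  30.7400  22.5824  12.6343  10.4265]
a=μᵀp=0.864892  b=𝟙ᵀp=7.410678  c=𝟙ᵀq=89.039349  D=ac−b²=22.091236
λ₁=(c·0.148−b)/D = (89.039349·0.148−7.410678)/22.091236 = 0.261060
λ₂=(a−b·0.148)/D = (0.864892−7.410678·0.148)/22.091236 = -0.010497
w* = 0.261060·p + -0.010497·q:
  w_0 = 0.261060·2.1793 + -0.010497·12.6561 = 0.4361  (Chevron)
  w_1 = 0.261060·1.1613 + -0.010497·30.7400 = -0.0195  (Boeing)
  w_2 = 0.261060·1.2770 + -0.010497·22.5824 = 0.0963  (Starbucks)
  w_3 = 0.261060·1.6794 + -0.010497·12.6343 = 0.3058  (Honeywell)
  w_4 = 0.261060·1.1138 + -0.010497·10.4265 = 0.1813  (Nike)
Σw_i=1.0000  μᵀw=0.1480
σ²=wᵀΣw=λ₁·μ_p+λ₂ = 0.261060·0.148 + -0.010497 = 0.028140 ≈ 0.0281


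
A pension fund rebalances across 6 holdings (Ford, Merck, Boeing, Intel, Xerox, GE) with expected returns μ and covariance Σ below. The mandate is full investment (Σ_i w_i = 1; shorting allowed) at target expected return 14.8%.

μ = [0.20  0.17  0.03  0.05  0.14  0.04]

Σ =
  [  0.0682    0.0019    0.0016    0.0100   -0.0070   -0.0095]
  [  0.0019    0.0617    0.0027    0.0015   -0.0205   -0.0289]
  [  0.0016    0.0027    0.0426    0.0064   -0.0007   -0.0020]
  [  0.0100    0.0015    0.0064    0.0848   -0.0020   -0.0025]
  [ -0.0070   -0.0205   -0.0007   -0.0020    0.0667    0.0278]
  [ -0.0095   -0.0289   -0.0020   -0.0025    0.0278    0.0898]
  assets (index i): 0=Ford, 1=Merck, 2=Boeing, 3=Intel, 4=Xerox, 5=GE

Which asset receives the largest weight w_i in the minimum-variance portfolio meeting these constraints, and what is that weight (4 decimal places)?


u=Σ⁻¹μ = [3.2724  4.2672  0.3878  0.2106  3.2790  1.1643]
v=Σ⁻¹𝟙 = [16.4053  28.8399  20.8287  8.7241  18.9794  16.9840]
a=μᵀu=1.907714  b=𝟙ᵀu=12.581390  c=𝟙ᵀv=110.761436  D=ac−b²=53.009714
λ₁=(c·0.148−b)/D = (110.761436·0.148−12.581390)/53.009714 = 0.071898
λ₂=(a−b·0.148)/D = (1.907714−12.581390·0.148)/53.009714 = 0.000861
w* = 0.071898·u + 0.000861·v:
  w_0 = 0.071898·3.2724 + 0.000861·16.4053 = 0.2494  (Ford)
  w_1 = 0.071898·4.2672 + 0.000861·28.8399 = 0.3317  (Merck)
  w_2 = 0.071898·0.3878 + 0.000861·20.8287 = 0.0458  (Boeing)
  w_3 = 0.071898·0.2106 + 0.000861·8.7241 = 0.0227  (Intel)
  w_4 = 0.071898·3.2790 + 0.000861·18.9794 = 0.2521  (Xerox)
  w_5 = 0.071898·1.1643 + 0.000861·16.9840 = 0.0983  (GE)
Σw_i=1.0000  μᵀw=0.1480
σ²=wᵀΣw=λ₁·μ_p+λ₂ = 0.071898·0.148 + 0.000861 = 0.011502 ≈ 0.0115

Merck (0.3317)


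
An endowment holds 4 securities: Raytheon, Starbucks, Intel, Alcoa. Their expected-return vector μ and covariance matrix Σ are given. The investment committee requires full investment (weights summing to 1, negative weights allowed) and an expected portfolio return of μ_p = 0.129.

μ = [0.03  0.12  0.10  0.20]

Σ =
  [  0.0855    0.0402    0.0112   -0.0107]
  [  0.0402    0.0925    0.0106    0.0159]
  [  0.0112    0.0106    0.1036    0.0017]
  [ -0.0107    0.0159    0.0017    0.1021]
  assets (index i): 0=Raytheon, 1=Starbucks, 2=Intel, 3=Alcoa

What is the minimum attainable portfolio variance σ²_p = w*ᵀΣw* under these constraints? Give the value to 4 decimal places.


g=Σ⁻¹μ = [0.0634  0.8610  0.8405  1.8174]
h=Σ⁻¹𝟙 = [10.1613  3.7336  8.0055  10.1445]
a=μᵀg=0.552758  b=𝟙ᵀg=3.582322  c=𝟙ᵀh=32.044937  D=ac−b²=4.880073
λ₁=(c·0.129−b)/D = (32.044937·0.129−3.582322)/4.880073 = 0.113005
λ₂=(a−b·0.129)/D = (0.552758−3.582322·0.129)/4.880073 = 0.018573
w* = 0.113005·g + 0.018573·h:
  w_0 = 0.113005·0.0634 + 0.018573·10.1613 = 0.1959  (Raytheon)
  w_1 = 0.113005·0.8610 + 0.018573·3.7336 = 0.1666  (Starbucks)
  w_2 = 0.113005·0.8405 + 0.018573·8.0055 = 0.2437  (Intel)
  w_3 = 0.113005·1.8174 + 0.018573·10.1445 = 0.3938  (Alcoa)
Σw_i=1.0000  μᵀw=0.1290
σ²=wᵀΣw=λ₁·μ_p+λ₂ = 0.113005·0.129 + 0.018573 = 0.033151 ≈ 0.0332

0.0332


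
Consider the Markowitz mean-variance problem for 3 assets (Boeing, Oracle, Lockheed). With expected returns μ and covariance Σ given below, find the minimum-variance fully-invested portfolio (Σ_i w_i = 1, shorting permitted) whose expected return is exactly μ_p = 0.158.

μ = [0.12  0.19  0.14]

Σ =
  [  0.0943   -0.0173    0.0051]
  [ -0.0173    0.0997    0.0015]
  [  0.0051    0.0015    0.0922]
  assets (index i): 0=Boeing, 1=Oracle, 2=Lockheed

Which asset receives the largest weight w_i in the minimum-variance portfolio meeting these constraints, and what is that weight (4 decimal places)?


Oracle (0.4696)

p=Σ⁻¹μ = [1.5936  2.1612  1.3951]
q=Σ⁻¹𝟙 = [12.2682  12.0089  9.9720]
a=μᵀp=0.797184  b=𝟙ᵀp=5.149953  c=𝟙ᵀq=34.249106  D=ac−b²=0.780831
λ₁=(c·0.158−b)/D = (34.249106·0.158−5.149953)/0.780831 = 0.334779
λ₂=(a−b·0.158)/D = (0.797184−5.149953·0.158)/0.780831 = -0.021142
w* = 0.334779·p + -0.021142·q:
  w_0 = 0.334779·1.5936 + -0.021142·12.2682 = 0.2741  (Boeing)
  w_1 = 0.334779·2.1612 + -0.021142·12.0089 = 0.4696  (Oracle)
  w_2 = 0.334779·1.3951 + -0.021142·9.9720 = 0.2562  (Lockheed)
Σw_i=1.0000  μᵀw=0.1580
σ²=wᵀΣw=λ₁·μ_p+λ₂ = 0.334779·0.158 + -0.021142 = 0.031753 ≈ 0.0318


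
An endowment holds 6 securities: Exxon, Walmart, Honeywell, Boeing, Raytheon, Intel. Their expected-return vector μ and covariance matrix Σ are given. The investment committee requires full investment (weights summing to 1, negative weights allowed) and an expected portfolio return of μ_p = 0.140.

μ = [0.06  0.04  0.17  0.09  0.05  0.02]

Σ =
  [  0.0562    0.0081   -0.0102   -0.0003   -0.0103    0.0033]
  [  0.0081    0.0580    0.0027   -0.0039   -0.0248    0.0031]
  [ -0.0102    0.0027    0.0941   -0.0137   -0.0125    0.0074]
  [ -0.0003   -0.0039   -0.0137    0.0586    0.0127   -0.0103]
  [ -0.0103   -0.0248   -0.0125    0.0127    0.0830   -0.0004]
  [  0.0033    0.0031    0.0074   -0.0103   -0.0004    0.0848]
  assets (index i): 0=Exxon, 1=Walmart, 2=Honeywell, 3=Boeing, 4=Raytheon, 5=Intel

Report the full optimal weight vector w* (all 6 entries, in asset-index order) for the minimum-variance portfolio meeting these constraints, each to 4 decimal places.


u=Σ⁻¹μ = [1.5682  0.9726  2.3706  1.9446  1.1479  0.1740]
v=Σ⁻¹𝟙 = [20.8585  23.3349  17.0759  20.0958  21.1596  11.1783]
a=μᵀu=0.771890  b=𝟙ᵀu=8.177969  c=𝟙ᵀv=113.702895  D=ac−b²=20.886962
λ₁=(c·0.140−b)/D = (113.702895·0.140−8.177969)/20.886962 = 0.370587
λ₂=(a−b·0.140)/D = (0.771890−8.177969·0.140)/20.886962 = -0.017859
w* = 0.370587·u + -0.017859·v:
  w_0 = 0.370587·1.5682 + -0.017859·20.8585 = 0.2087  (Exxon)
  w_1 = 0.370587·0.9726 + -0.017859·23.3349 = -0.0563  (Walmart)
  w_2 = 0.370587·2.3706 + -0.017859·17.0759 = 0.5735  (Honeywell)
  w_3 = 0.370587·1.9446 + -0.017859·20.0958 = 0.3618  (Boeing)
  w_4 = 0.370587·1.1479 + -0.017859·21.1596 = 0.0475  (Raytheon)
  w_5 = 0.370587·0.1740 + -0.017859·11.1783 = -0.1351  (Intel)
Σw_i=1.0000  μᵀw=0.1400
σ²=wᵀΣw=λ₁·μ_p+λ₂ = 0.370587·0.140 + -0.017859 = 0.034023 ≈ 0.0340

0.2087  -0.0563  0.5735  0.3618  0.0475  -0.1351


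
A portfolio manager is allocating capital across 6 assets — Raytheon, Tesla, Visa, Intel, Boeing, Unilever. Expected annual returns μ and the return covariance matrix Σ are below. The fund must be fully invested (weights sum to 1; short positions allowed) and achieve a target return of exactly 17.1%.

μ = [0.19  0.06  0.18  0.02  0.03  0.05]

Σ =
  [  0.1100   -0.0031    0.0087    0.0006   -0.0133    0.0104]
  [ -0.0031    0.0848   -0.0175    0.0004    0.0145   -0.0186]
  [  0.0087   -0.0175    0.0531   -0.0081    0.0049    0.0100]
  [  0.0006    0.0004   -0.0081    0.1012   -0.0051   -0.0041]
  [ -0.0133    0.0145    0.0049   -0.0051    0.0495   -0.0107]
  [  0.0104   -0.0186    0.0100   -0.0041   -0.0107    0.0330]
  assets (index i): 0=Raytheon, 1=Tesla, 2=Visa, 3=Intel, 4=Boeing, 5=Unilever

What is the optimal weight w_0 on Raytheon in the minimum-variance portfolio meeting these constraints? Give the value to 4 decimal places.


0.2545

u=Σ⁻¹μ = [1.4400  1.6567  3.5235  0.5341  0.4610  1.1432]
v=Σ⁻¹𝟙 = [7.1986  20.7300  15.7931  14.1393  25.6885  45.0188]
a=μᵀu=1.088920  b=𝟙ᵀu=8.758671  c=𝟙ᵀv=128.568353  D=ac−b²=63.286332
λ₁=(c·0.171−b)/D = (128.568353·0.171−8.758671)/63.286332 = 0.208995
λ₂=(a−b·0.171)/D = (1.088920−8.758671·0.171)/63.286332 = -0.006460
w* = 0.208995·u + -0.006460·v:
  w_0 = 0.208995·1.4400 + -0.006460·7.1986 = 0.2545  (Raytheon)
  w_1 = 0.208995·1.6567 + -0.006460·20.7300 = 0.2123  (Tesla)
  w_2 = 0.208995·3.5235 + -0.006460·15.7931 = 0.6344  (Visa)
  w_3 = 0.208995·0.5341 + -0.006460·14.1393 = 0.0203  (Intel)
  w_4 = 0.208995·0.4610 + -0.006460·25.6885 = -0.0696  (Boeing)
  w_5 = 0.208995·1.1432 + -0.006460·45.0188 = -0.0519  (Unilever)
Σw_i=1.0000  μᵀw=0.1710
σ²=wᵀΣw=λ₁·μ_p+λ₂ = 0.208995·0.171 + -0.006460 = 0.029278 ≈ 0.0293


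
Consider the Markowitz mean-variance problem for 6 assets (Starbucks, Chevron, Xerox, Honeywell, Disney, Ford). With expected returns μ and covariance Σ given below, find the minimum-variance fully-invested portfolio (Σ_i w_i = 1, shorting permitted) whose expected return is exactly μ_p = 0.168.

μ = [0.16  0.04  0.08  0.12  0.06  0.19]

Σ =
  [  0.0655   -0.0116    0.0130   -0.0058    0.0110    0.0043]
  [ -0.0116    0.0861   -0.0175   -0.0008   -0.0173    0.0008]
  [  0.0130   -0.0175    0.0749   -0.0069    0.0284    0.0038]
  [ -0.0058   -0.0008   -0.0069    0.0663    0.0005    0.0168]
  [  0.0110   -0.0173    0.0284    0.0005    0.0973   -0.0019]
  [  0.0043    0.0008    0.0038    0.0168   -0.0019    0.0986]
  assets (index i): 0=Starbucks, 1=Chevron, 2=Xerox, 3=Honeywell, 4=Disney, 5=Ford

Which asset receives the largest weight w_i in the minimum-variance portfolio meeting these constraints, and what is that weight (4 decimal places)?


p=Σ⁻¹μ = [2.4637  1.0316  0.8566  1.7484  0.2915  1.4859]
q=Σ⁻¹𝟙 = [15.5871  18.0595  13.0467  16.3983  7.9545  6.1721]
a=μᵀp=1.013609  b=𝟙ᵀp=7.877814  c=𝟙ᵀq=77.218128  D=ac−b²=16.209011
λ₁=(c·0.168−b)/D = (77.218128·0.168−7.877814)/16.209011 = 0.314321
λ₂=(a−b·0.168)/D = (1.013609−7.877814·0.168)/16.209011 = -0.019117
w* = 0.314321·p + -0.019117·q:
  w_0 = 0.314321·2.4637 + -0.019117·15.5871 = 0.4764  (Starbucks)
  w_1 = 0.314321·1.0316 + -0.019117·18.0595 = -0.0210  (Chevron)
  w_2 = 0.314321·0.8566 + -0.019117·13.0467 = 0.0199  (Xerox)
  w_3 = 0.314321·1.7484 + -0.019117·16.3983 = 0.2361  (Honeywell)
  w_4 = 0.314321·0.2915 + -0.019117·7.9545 = -0.0604  (Disney)
  w_5 = 0.314321·1.4859 + -0.019117·6.1721 = 0.3490  (Ford)
Σw_i=1.0000  μᵀw=0.1680
σ²=wᵀΣw=λ₁·μ_p+λ₂ = 0.314321·0.168 + -0.019117 = 0.033689 ≈ 0.0337

Starbucks (0.4764)


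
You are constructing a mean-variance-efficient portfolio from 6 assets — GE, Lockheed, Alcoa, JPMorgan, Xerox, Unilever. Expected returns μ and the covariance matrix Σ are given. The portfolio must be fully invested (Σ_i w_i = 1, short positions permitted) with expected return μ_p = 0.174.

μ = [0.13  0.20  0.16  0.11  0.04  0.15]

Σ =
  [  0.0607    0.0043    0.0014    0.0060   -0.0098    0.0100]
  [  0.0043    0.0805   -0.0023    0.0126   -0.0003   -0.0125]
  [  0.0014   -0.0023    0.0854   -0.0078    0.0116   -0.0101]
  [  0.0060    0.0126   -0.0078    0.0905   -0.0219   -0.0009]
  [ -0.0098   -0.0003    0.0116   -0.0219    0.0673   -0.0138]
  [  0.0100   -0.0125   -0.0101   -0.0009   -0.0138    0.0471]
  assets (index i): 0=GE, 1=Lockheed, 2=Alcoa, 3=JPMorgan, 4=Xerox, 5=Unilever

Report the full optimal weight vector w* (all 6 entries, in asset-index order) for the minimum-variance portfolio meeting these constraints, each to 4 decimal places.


u=Σ⁻¹μ = [1.2378  3.0174  2.3829  1.4062  1.8178  4.7932]
v=Σ⁻¹𝟙 = [12.2421  14.9633  13.7617  16.0785  26.4610  33.6146]
a=μᵀu=2.092025  b=𝟙ᵀu=14.655244  c=𝟙ᵀv=117.121014  D=ac−b²=30.243927
λ₁=(c·0.174−b)/D = (117.121014·0.174−14.655244)/30.243927 = 0.189255
λ₂=(a−b·0.174)/D = (2.092025−14.655244·0.174)/30.243927 = -0.015143
w* = 0.189255·u + -0.015143·v:
  w_0 = 0.189255·1.2378 + -0.015143·12.2421 = 0.0489  (GE)
  w_1 = 0.189255·3.0174 + -0.015143·14.9633 = 0.3445  (Lockheed)
  w_2 = 0.189255·2.3829 + -0.015143·13.7617 = 0.2426  (Alcoa)
  w_3 = 0.189255·1.4062 + -0.015143·16.0785 = 0.0227  (JPMorgan)
  w_4 = 0.189255·1.8178 + -0.015143·26.4610 = -0.0567  (Xerox)
  w_5 = 0.189255·4.7932 + -0.015143·33.6146 = 0.3981  (Unilever)
Σw_i=1.0000  μᵀw=0.1740
σ²=wᵀΣw=λ₁·μ_p+λ₂ = 0.189255·0.174 + -0.015143 = 0.017787 ≈ 0.0178

0.0489  0.3445  0.2426  0.0227  -0.0567  0.3981


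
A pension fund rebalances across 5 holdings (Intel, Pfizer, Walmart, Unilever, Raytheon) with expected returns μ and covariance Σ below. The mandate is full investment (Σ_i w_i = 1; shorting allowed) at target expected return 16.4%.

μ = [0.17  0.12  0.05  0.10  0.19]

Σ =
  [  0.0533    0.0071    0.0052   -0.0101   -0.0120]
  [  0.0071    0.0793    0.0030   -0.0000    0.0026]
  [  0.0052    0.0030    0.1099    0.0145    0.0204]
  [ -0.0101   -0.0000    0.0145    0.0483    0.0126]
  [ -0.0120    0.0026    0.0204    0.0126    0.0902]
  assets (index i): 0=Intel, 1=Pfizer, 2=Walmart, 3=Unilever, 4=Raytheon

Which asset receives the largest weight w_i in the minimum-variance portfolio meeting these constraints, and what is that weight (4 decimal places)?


Intel (0.4580)

x=Σ⁻¹μ = [4.1044  1.0875  -0.5394  2.4648  2.3988]
y=Σ⁻¹𝟙 = [23.6264  10.0511  2.8965  22.1152  10.1956]
a=μᵀx=1.503533  b=𝟙ᵀx=9.516124  c=𝟙ᵀy=68.884787  D=ac−b²=13.013925
λ₁=(c·0.164−b)/D = (68.884787·0.164−9.516124)/13.013925 = 0.136852
λ₂=(a−b·0.164)/D = (1.503533−9.516124·0.164)/13.013925 = -0.004388
w* = 0.136852·x + -0.004388·y:
  w_0 = 0.136852·4.1044 + -0.004388·23.6264 = 0.4580  (Intel)
  w_1 = 0.136852·1.0875 + -0.004388·10.0511 = 0.1047  (Pfizer)
  w_2 = 0.136852·-0.5394 + -0.004388·2.8965 = -0.0865  (Walmart)
  w_3 = 0.136852·2.4648 + -0.004388·22.1152 = 0.2403  (Unilever)
  w_4 = 0.136852·2.3988 + -0.004388·10.1956 = 0.2835  (Raytheon)
Σw_i=1.0000  μᵀw=0.1640
σ²=wᵀΣw=λ₁·μ_p+λ₂ = 0.136852·0.164 + -0.004388 = 0.018055 ≈ 0.0181


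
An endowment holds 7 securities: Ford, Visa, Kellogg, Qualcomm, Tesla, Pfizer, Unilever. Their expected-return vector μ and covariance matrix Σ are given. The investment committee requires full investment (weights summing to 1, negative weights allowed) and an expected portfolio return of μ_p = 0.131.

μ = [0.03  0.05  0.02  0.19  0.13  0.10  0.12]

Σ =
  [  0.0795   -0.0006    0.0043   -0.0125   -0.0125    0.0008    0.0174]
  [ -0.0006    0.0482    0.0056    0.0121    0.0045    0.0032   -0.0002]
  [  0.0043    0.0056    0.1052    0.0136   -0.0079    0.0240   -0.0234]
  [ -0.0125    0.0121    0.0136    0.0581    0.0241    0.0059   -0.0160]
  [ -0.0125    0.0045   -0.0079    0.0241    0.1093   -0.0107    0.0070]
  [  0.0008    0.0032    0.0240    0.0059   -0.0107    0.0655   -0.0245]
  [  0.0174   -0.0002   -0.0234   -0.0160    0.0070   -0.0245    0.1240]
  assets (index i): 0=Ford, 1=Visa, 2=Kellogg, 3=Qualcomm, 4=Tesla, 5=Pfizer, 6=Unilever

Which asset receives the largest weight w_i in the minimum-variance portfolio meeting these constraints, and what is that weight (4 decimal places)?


Qualcomm (0.3666)

u=Σ⁻¹μ = [0.6573  0.0275  -0.3490  3.4974  0.5615  2.0319  1.6307]
v=Σ⁻¹𝟙 = [13.0389  14.9514  5.8576  13.6742  8.3140  16.8413  11.9870]
a=μᵀu=1.150500  b=𝟙ᵀu=8.057371  c=𝟙ᵀv=84.664313  D=ac−b²=32.485075
λ₁=(c·0.131−b)/D = (84.664313·0.131−8.057371)/32.485075 = 0.093386
λ₂=(a−b·0.131)/D = (1.150500−8.057371·0.131)/32.485075 = 0.002924
w* = 0.093386·u + 0.002924·v:
  w_0 = 0.093386·0.6573 + 0.002924·13.0389 = 0.0995  (Ford)
  w_1 = 0.093386·0.0275 + 0.002924·14.9514 = 0.0463  (Visa)
  w_2 = 0.093386·-0.3490 + 0.002924·5.8576 = -0.0155  (Kellogg)
  w_3 = 0.093386·3.4974 + 0.002924·13.6742 = 0.3666  (Qualcomm)
  w_4 = 0.093386·0.5615 + 0.002924·8.3140 = 0.0767  (Tesla)
  w_5 = 0.093386·2.0319 + 0.002924·16.8413 = 0.2390  (Pfizer)
  w_6 = 0.093386·1.6307 + 0.002924·11.9870 = 0.1873  (Unilever)
Σw_i=1.0000  μᵀw=0.1310
σ²=wᵀΣw=λ₁·μ_p+λ₂ = 0.093386·0.131 + 0.002924 = 0.015158 ≈ 0.0152


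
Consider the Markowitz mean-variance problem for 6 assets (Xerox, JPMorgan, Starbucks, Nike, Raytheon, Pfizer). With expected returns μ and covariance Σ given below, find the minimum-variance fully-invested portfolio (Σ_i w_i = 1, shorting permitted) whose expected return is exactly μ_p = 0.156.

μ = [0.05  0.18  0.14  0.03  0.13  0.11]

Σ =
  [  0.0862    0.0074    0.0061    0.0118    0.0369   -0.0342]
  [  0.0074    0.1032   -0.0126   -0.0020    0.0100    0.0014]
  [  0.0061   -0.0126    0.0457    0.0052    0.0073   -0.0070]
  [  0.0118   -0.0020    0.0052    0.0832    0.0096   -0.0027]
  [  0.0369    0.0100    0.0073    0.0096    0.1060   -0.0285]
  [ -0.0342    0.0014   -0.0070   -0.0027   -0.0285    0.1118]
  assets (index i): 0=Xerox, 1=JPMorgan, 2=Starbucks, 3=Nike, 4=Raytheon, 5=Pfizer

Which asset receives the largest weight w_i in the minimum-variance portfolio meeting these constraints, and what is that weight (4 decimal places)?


x=Σ⁻¹μ = [0.2858  2.0427  3.6442  0.0655  1.0953  1.5547]
y=Σ⁻¹𝟙 = [11.2376  11.1568  23.8244  8.9944  6.1894  15.5292]
a=μᵀx=1.207538  b=𝟙ᵀx=8.688198  c=𝟙ᵀy=76.931891  D=ac−b²=17.413405
λ₁=(c·0.156−b)/D = (76.931891·0.156−8.688198)/17.413405 = 0.190266
λ₂=(a−b·0.156)/D = (1.207538−8.688198·0.156)/17.413405 = -0.008489
w* = 0.190266·x + -0.008489·y:
  w_0 = 0.190266·0.2858 + -0.008489·11.2376 = -0.0410  (Xerox)
  w_1 = 0.190266·2.0427 + -0.008489·11.1568 = 0.2939  (JPMorgan)
  w_2 = 0.190266·3.6442 + -0.008489·23.8244 = 0.4911  (Starbucks)
  w_3 = 0.190266·0.0655 + -0.008489·8.9944 = -0.0639  (Nike)
  w_4 = 0.190266·1.0953 + -0.008489·6.1894 = 0.1559  (Raytheon)
  w_5 = 0.190266·1.5547 + -0.008489·15.5292 = 0.1640  (Pfizer)
Σw_i=1.0000  μᵀw=0.1560
σ²=wᵀΣw=λ₁·μ_p+λ₂ = 0.190266·0.156 + -0.008489 = 0.021193 ≈ 0.0212

Starbucks (0.4911)


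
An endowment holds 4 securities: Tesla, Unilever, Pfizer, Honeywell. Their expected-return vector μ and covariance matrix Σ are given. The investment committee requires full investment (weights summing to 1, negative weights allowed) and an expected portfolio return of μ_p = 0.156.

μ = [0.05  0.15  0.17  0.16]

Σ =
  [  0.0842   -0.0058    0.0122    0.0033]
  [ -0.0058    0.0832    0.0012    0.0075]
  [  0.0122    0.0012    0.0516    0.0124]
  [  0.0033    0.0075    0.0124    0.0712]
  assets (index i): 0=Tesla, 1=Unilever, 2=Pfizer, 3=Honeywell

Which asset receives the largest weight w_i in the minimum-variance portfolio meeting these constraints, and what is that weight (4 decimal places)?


Pfizer (0.4391)

g=Σ⁻¹μ = [0.2359  1.6369  2.8229  1.5722]
h=Σ⁻¹𝟙 = [10.2162  11.6368  14.3266  9.8506]
a=μᵀg=0.988777  b=𝟙ᵀg=6.267941  c=𝟙ᵀh=46.030142  D=ac−b²=6.226471
λ₁=(c·0.156−b)/D = (46.030142·0.156−6.267941)/6.226471 = 0.146594
λ₂=(a−b·0.156)/D = (0.988777−6.267941·0.156)/6.226471 = 0.001763
w* = 0.146594·g + 0.001763·h:
  w_0 = 0.146594·0.2359 + 0.001763·10.2162 = 0.0526  (Tesla)
  w_1 = 0.146594·1.6369 + 0.001763·11.6368 = 0.2605  (Unilever)
  w_2 = 0.146594·2.8229 + 0.001763·14.3266 = 0.4391  (Pfizer)
  w_3 = 0.146594·1.5722 + 0.001763·9.8506 = 0.2478  (Honeywell)
Σw_i=1.0000  μᵀw=0.1560
σ²=wᵀΣw=λ₁·μ_p+λ₂ = 0.146594·0.156 + 0.001763 = 0.024632 ≈ 0.0246


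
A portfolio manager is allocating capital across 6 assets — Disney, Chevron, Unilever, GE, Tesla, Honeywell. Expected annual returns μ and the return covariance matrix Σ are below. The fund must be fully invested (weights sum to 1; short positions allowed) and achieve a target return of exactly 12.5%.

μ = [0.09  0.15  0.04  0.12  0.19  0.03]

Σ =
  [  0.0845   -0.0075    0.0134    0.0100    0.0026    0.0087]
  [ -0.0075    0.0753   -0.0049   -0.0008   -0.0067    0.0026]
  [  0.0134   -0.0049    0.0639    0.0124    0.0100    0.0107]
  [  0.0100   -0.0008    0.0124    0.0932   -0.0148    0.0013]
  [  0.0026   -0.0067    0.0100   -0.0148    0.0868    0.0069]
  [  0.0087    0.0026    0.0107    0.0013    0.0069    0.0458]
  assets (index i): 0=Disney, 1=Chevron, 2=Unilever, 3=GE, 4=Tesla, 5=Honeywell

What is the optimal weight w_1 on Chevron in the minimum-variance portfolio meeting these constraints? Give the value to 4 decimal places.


g=Σ⁻¹μ = [1.0272  2.3414  -0.1253  1.6344  2.6390  -0.0877]
h=Σ⁻¹𝟙 = [8.6643  15.3570  8.5421  10.4956  12.0431  15.2085]
a=μᵀg=1.133547  b=𝟙ᵀg=7.428927  c=𝟙ᵀh=70.310552  D=ac−b²=24.511389
λ₁=(c·0.125−b)/D = (70.310552·0.125−7.428927)/24.511389 = 0.055480
λ₂=(a−b·0.125)/D = (1.133547−7.428927·0.125)/24.511389 = 0.008361
w* = 0.055480·g + 0.008361·h:
  w_0 = 0.055480·1.0272 + 0.008361·8.6643 = 0.1294  (Disney)
  w_1 = 0.055480·2.3414 + 0.008361·15.3570 = 0.2583  (Chevron)
  w_2 = 0.055480·-0.1253 + 0.008361·8.5421 = 0.0645  (Unilever)
  w_3 = 0.055480·1.6344 + 0.008361·10.4956 = 0.1784  (GE)
  w_4 = 0.055480·2.6390 + 0.008361·12.0431 = 0.2471  (Tesla)
  w_5 = 0.055480·-0.0877 + 0.008361·15.2085 = 0.1223  (Honeywell)
Σw_i=1.0000  μᵀw=0.1250
σ²=wᵀΣw=λ₁·μ_p+λ₂ = 0.055480·0.125 + 0.008361 = 0.015296 ≈ 0.0153

0.2583


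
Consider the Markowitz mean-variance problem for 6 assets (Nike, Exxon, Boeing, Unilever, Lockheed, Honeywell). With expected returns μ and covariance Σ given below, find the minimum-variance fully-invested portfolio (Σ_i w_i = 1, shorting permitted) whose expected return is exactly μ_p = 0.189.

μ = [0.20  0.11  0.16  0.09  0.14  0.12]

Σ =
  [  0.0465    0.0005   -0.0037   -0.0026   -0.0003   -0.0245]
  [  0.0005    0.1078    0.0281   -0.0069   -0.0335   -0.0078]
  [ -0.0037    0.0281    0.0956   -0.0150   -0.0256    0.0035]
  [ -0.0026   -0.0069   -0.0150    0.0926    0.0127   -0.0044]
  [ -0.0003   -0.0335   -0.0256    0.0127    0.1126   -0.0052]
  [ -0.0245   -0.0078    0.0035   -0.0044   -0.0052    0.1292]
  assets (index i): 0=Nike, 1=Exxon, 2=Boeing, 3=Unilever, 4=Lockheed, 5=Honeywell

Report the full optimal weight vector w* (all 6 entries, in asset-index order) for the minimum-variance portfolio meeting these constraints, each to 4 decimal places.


p=Σ⁻¹μ = [5.6927  1.3148  2.2092  1.4031  2.0934  2.1599]
q=Σ⁻¹𝟙 = [31.2587  12.1469  13.6392  13.4707  14.8565  15.0880]
a=μᵀp=2.315167  b=𝟙ᵀp=14.873000  c=𝟙ᵀq=100.459968  D=ac−b²=11.375526
λ₁=(c·0.189−b)/D = (100.459968·0.189−14.873000)/11.375526 = 0.361648
λ₂=(a−b·0.189)/D = (2.315167−14.873000·0.189)/11.375526 = -0.043587
w* = 0.361648·p + -0.043587·q:
  w_0 = 0.361648·5.6927 + -0.043587·31.2587 = 0.6963  (Nike)
  w_1 = 0.361648·1.3148 + -0.043587·12.1469 = -0.0540  (Exxon)
  w_2 = 0.361648·2.2092 + -0.043587·13.6392 = 0.2044  (Boeing)
  w_3 = 0.361648·1.4031 + -0.043587·13.4707 = -0.0797  (Unilever)
  w_4 = 0.361648·2.0934 + -0.043587·14.8565 = 0.1095  (Lockheed)
  w_5 = 0.361648·2.1599 + -0.043587·15.0880 = 0.1235  (Honeywell)
Σw_i=1.0000  μᵀw=0.1890
σ²=wᵀΣw=λ₁·μ_p+λ₂ = 0.361648·0.189 + -0.043587 = 0.024764 ≈ 0.0248

0.6963  -0.0540  0.2044  -0.0797  0.1095  0.1235
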